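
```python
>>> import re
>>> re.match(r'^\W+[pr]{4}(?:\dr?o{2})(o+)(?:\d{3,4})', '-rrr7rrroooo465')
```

None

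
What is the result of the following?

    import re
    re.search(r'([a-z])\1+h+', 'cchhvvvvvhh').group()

'cchh'

After group 1 captures some text, `\1` only succeeds where that same text appears again.
The match spans [0:4] → 'cchh'.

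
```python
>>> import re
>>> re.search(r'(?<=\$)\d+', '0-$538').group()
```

'538'

Lookahead/lookbehind check context without consuming it, so the matched span excludes the asserted characters.
The match spans [3:6] → '538'.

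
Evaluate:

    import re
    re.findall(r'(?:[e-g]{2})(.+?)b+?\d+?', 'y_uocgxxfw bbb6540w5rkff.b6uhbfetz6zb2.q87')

['.', 'tz6z']

This matches exactly 2 of a character in [e-g] (non-capturing group); then one or more of any character (lazy) (captured); then one or more of a literal 'b' (lazy), then one or more of a digit (lazy).
Matches: at [22:27] match 'ff.b6', group 1 = '.'; at [30:38] match 'fetz6zb2', group 1 = 'tz6z'.
Because there's exactly one group, `findall` drops the full match and keeps group 1 from each hit.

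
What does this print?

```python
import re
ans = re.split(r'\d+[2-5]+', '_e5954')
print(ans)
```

['_e', '']

The pattern matches one or more of a digit; then one or more of a character in [2-5].
Matches to split on: at [2:6] → '5954'.
Each match becomes a cut point; 2 segments remain.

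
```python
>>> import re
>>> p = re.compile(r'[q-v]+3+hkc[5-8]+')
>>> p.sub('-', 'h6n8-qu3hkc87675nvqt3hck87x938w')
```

This matches one or more of a character in [q-v], then one or more of the literal '3', then the literal 'hkc'; then one or more of a character in [5-8].
Matches: at [5:16] → 'qu3hkc87675'.
Each match is replaced by '-'.

'h6n8--nvqt3hck87x938w'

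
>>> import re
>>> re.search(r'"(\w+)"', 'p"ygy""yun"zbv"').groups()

('ygy',)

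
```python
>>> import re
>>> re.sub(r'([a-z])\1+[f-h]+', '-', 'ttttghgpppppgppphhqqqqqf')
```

'----'

A backreference is literal: `\1` must see the identical characters the first group matched.
Each match is replaced by '-'.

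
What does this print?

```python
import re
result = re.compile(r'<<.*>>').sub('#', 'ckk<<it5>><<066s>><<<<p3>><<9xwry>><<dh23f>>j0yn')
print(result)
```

Every occurrence is swapped for '#'.

ckk#j0yn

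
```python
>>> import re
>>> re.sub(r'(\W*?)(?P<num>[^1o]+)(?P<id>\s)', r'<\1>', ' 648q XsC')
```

This matches zero or more of a non-word character (lazy) (captured); then one or more of any character except [1o] (captured as 'num'); then whitespace (captured as 'id').
A non-greedy quantifier consumes as few characters as it can — just enough that the remainder of the pattern still matches from where it stops; whatever follows it matches normally.
Matches: at [0:6] → ' 648q '.
The replacement refers to a captured group, so each match is rewritten using its own captured text.

'<>XsC'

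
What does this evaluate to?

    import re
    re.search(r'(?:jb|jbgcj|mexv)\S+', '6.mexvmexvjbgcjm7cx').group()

'mexvmexvjbgcjm7cx'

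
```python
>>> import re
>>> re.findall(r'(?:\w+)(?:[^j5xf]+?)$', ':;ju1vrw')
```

['ju1vrw']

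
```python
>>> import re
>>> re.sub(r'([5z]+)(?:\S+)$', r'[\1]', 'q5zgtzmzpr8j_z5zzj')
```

'q[5z]'

This matches one or more of one of [5z] (captured); then one or more of a non-whitespace character (non-capturing group); then anchored at the end.
The replacement refers to a captured group, so each match is rewritten using its own captured text.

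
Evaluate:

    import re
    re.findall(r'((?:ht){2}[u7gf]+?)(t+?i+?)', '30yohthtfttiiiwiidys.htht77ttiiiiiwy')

[('hthtf', 'tti'), ('htht77', 'tti')]

Pattern: the literal 'ht' repeated 2 times, then one or more of one of [u7gf] (lazy) (captured); then one or more of a literal 't' (lazy), then one or more of the literal 'i' (lazy) (captured).
With the lazy modifier that quantifier settles for the fewest repetitions that let the rest of the pattern succeed (the atoms after it are unaffected and can still be greedy).
Walking the string: at [4:12] match 'hthtftti', groups = ('hthtf', 'tti'); at [21:30] match 'htht77tti', groups = ('htht77', 'tti').
2 groups means each result is a tuple of 2 captured strings — 2 here.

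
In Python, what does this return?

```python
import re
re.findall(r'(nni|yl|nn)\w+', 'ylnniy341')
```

['yl']

Because there's exactly one group, `findall` drops the full match and keeps group 1 from the one hit.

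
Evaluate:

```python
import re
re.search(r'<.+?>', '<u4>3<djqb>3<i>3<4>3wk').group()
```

A `+?`/`*?`/`{m,n}?` starts at its minimum and grows only as far as needed for what follows to match.
`re.search` scans for the first position where the pattern succeeds.
The match spans [0:4] → '<u4>'.

'<u4>'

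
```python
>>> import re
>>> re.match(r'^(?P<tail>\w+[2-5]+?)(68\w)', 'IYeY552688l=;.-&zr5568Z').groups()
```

The match spans [0:10] → 'IYeY552688'.
Captured: group 1 = 'IYeY552', group 2 = '688'.

('IYeY552', '688')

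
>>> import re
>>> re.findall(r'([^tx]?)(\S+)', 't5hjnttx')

This matches optionally any character except [tx] (captured); then one or more of a non-whitespace character (captured).
Walking the string: at [0:8] match 't5hjnttx', groups = ('', 't5hjnttx').
`findall` packs the 2 group values into a tuple for every match.

[('', 't5hjnttx')]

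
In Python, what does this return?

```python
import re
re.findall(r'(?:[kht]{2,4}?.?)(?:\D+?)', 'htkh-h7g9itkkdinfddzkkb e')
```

Pattern: 2 to 4 of one of [kht] (lazy), then optionally any character (non-capturing group); then one or more of a non-digit (lazy) (non-capturing group).
A non-greedy quantifier consumes as few characters as it can — just enough that the remainder of the pattern still matches from where it stops; whatever follows it matches normally.
Matches: at [0:4] → 'htkh'; at [10:14] → 'tkkd'; at [20:24] → 'kkb '.
Since nothing is captured, `findall` lists the 3 matched substrings directly.

['htkh', 'tkkd', 'kkb ']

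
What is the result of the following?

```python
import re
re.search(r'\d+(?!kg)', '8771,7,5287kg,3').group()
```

'8771'

The negative lookahead/lookbehind blocks any match where the forbidden context is present.
`search` walks the string left to right and returns the first match it finds.
The match spans [0:4] → '8771'.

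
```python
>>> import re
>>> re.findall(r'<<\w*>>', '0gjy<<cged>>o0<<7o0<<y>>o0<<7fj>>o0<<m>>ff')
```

With no groups in the pattern, `findall` gives back each whole match — 4 here.

['<<cged>>', '<<y>>', '<<7fj>>', '<<m>>']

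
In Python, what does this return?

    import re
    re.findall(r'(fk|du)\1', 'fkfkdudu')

['fk', 'du']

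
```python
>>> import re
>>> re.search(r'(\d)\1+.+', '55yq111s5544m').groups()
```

`\1` has to match the exact text group 1 already captured.
`search` walks the string left to right and returns the first match it finds.
The match spans [0:13] → '55yq111s5544m'.
Captured: group 1 = '5'.

('5',)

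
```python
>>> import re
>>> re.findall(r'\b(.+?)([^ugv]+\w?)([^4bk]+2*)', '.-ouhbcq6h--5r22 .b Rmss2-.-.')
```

[('ou', 'hbcq6h--5r22 .b Rmss2-.-', '.')]

This matches a word boundary (`\b`, zero-width); then one or more of any character (lazy) (captured); then one or more of any character except [ugv], then optionally a word character (captured); then one or more of any character except [4bk], then zero or more of a literal '2' (captured).
With the lazy modifier that quantifier settles for the fewest repetitions that let the rest of the pattern succeed (the atoms after it are unaffected and can still be greedy).
Scanning left to right: at [2:29] match 'ouhbcq6h--5r22 .b Rmss2-.-.', groups = ('ou', 'hbcq6h--5r22 .b Rmss2-.-', '.').
`findall` packs the 3 group values into a tuple for every match.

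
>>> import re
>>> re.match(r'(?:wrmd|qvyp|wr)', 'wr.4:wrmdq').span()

`match` is anchored at position 0; if the pattern doesn't fit there, it returns None.
The match spans [0:2] → 'wr'.

(0, 2)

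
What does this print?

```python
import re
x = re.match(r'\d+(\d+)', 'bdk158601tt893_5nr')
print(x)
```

None

Pattern: one or more of a digit; then one or more of a digit (captured).
With `match`, the pattern is implicitly anchored at the beginning.
Here position 0 doesn't satisfy it, so the call returns None.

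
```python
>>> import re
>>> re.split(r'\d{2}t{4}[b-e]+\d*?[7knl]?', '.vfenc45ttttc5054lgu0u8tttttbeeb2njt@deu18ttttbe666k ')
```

['.vfenc', '5054lgu0u8tttttbeeb2njt@deu', '666k ']

With the lazy modifier that quantifier settles for the fewest repetitions that let the rest of the pattern succeed (the atoms after it are unaffected and can still be greedy).
The string is cut at each match, leaving 3 pieces.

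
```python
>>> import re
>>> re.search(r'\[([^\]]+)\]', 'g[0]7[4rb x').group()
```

'[0]'

`re.search` scans for the first position where the pattern succeeds.
The match spans [1:4] → '[0]'.
Captured: group 1 = '0'.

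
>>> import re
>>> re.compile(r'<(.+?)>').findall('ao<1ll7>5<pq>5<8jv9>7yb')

['1ll7', 'pq', '8jv9']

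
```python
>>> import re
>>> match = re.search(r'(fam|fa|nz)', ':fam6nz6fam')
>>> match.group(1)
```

Alternation tries branches left to right and keeps the first one that lets the overall match succeed at that position.
`search` walks the string left to right and returns the first match it finds.
The match spans [1:4] → 'fam'.
Captured: group 1 = 'fam'.

'fam'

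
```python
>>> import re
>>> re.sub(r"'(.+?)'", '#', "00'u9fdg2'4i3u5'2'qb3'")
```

"00#4i3u5#qb3'"

A `+?`/`*?`/`{m,n}?` starts at its minimum and grows only as far as needed for what follows to match.
Each match is replaced by '#'.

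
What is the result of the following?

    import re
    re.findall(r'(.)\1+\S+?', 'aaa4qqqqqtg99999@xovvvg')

The backreference `\1` re-matches whatever the first group consumed, character for character.
Scanning left to right: at [0:4] match 'aaa4', group 1 = 'a'; at [4:10] match 'qqqqqt', group 1 = 'q'; at [11:17] match '99999@', group 1 = '9'; at [19:23] match 'vvvg', group 1 = 'v'.
Because there's exactly one group, `findall` drops the full match and keeps group 1 from each hit.

['a', 'q', '9', 'v']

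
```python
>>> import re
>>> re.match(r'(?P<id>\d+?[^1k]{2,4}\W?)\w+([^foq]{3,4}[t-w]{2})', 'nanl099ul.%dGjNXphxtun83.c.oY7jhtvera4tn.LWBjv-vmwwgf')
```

The pattern matches one or more of a digit (lazy), then 2 to 4 of any character except [1k], then optionally a non-word character (captured as 'id'); then one or more of a word character; then 3 to 4 of any character except [foq], then exactly 2 of a character in [t-w] (captured).
`re.match` won't scan ahead — the pattern has to work from the very first character.
Here position 0 doesn't satisfy it, so the call returns None.

None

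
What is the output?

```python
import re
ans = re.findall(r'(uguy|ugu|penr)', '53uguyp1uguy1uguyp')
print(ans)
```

Alternation isn't longest-match — the leftmost alternative that fits at this position is chosen.
Walking the string: at [2:6] match 'uguy', group 1 = 'uguy'; at [8:12] match 'uguy', group 1 = 'uguy'; at [13:17] match 'uguy', group 1 = 'uguy'.
`findall` collects group 1 from each match (3 total).

['uguy', 'uguy', 'uguy']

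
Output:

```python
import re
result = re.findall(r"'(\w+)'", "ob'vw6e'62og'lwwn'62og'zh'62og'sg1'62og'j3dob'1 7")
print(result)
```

['vw6e', 'lwwn', 'zh', 'sg1', 'j3dob']

Because there's exactly one group, `findall` drops the full match and keeps group 1 from each hit.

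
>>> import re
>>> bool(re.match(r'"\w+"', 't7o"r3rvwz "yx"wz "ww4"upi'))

False

`re.match` only tries the pattern at the start of the string.
Here the pattern fails at index 0, so the call returns None, and `bool(None)` is False.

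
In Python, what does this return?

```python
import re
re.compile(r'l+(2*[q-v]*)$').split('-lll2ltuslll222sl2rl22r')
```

['-lll2ltuslll222sl2r', '22r', '']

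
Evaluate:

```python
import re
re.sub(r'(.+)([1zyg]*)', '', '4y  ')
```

''

Pattern: one or more of any character (captured); then zero or more of one of [1zyg] (captured).
Matches: at [0:4] → '4y  '.
Each match is replaced by ''.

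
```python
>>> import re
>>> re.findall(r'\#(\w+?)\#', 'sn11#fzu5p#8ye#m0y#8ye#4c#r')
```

['fzu5p', 'm0y', '4c']

With a single group, `findall` returns only what that group captured — 3 items.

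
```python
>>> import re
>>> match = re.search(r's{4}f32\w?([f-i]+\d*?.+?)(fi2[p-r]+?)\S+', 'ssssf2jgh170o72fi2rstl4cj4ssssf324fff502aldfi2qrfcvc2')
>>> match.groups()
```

The match spans [26:53] → 'ssssf324fff502aldfi2qrfcvc2'.
Captured: group 1 = 'fff502ald', group 2 = 'fi2q'.

('fff502ald', 'fi2q')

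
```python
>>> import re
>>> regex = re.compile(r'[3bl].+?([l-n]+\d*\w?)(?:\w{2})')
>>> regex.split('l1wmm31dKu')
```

This matches one of [3bl], then one or more of any character (lazy); then one or more of a character in [l-n], then zero or more of a digit, then optionally a word character (captured); then exactly 2 of a word character (non-capturing group).
A `+?`/`*?`/`{m,n}?` starts at its minimum and grows only as far as needed for what follows to match.
Matches to split on: at [0:10] → 'l1wmm31dKu'.
Because the pattern has a capturing group, `split` also inserts each captured text between the pieces.

['', 'mm31d', '']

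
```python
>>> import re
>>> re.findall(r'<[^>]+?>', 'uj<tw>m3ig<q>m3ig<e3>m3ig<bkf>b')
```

['<tw>', '<q>', '<e3>', '<bkf>']

With no groups in the pattern, `findall` gives back each whole match — 4 here.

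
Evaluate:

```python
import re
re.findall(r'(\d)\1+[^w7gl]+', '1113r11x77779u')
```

['1', '7']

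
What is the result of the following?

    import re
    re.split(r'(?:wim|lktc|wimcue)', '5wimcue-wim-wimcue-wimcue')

`|` is ordered: at each position the engine commits to the first alternative that works.
Matches to split on: at [1:4] → 'wim'; at [8:11] → 'wim'; at [12:15] → 'wim'; at [19:22] → 'wim'.
Splitting on the pattern gives 5 pieces.

['5', 'cue-', '-', 'cue-', 'cue']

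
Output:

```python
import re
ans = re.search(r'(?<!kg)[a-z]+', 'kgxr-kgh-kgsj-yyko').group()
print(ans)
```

kgxr

`(?!…)`/`(?<!…)` only lets a position through if the neighbouring text does NOT match; no characters are consumed.
The match spans [0:4] → 'kgxr'.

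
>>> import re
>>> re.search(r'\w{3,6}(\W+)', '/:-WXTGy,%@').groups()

(',%@',)

Pattern: 3 to 6 of a word character; then one or more of a non-word character (captured).
`re.search` tries every starting position until one works.
The match spans [3:11] → 'WXTGy,%@'.
Captured: group 1 = ',%@'.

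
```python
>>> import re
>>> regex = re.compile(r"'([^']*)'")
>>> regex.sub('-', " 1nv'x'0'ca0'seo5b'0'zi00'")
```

`sub` substitutes '-' at each match site.

" 1nv-0-seo5b-zi00'"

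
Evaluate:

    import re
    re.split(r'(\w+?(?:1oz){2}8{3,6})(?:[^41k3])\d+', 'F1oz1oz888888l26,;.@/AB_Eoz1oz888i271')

Because the pattern has a capturing group, `split` also inserts each captured text between the pieces.

['', 'F1oz1oz888888', ',;.@/AB_Eoz1oz888i271']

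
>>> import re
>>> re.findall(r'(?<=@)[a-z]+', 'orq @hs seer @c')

The positive lookaround only admits positions where the adjacent text matches; those characters stay outside the span.
Scanning left to right: at [5:7] → 'hs'; at [14:15] → 'c'.
`findall` yields the raw match text (2 of them) because the pattern has no groups.

['hs', 'c']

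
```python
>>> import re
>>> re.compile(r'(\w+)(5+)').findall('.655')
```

[('65', '5')]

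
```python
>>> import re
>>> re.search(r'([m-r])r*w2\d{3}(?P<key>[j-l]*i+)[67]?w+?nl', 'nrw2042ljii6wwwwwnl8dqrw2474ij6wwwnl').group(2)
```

This matches a character in [m-r] (captured); then zero or more of the literal 'r', then the literal 'w2', then exactly 3 of a digit; then zero or more of a character in [j-l], then one or more of the literal 'i' (captured as 'key'); then optionally one of [67], then one or more of the literal 'w' (lazy), then the literal 'nl'.
`re.search` scans for the first position where the pattern succeeds.
The match spans [0:19] → 'nrw2042ljii6wwwwwnl'.
Captured: group 1 = 'n', group 2 = 'ljii'.

'ljii'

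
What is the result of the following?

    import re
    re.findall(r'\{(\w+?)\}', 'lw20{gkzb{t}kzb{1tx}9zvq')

['t', '1tx']

Matches: at [9:12] match '{t}', group 1 = 't'; at [15:20] match '{1tx}', group 1 = '1tx'.
With a single group, `findall` returns only what that group captured — 2 items.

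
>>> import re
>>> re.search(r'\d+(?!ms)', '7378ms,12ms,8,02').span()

The negative lookahead/lookbehind blocks any match where the forbidden context is present.
`search` walks the string left to right and returns the first match it finds.
The match spans [0:3] → '737'.

(0, 3)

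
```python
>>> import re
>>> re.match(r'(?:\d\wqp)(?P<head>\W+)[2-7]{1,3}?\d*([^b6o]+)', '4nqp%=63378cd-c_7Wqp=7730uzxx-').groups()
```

Pattern: a digit, then a word character, then the literal 'qp' (non-capturing group); then one or more of a non-word character (captured as 'head'); then 1 to 3 of a character in [2-7] (lazy), then zero or more of a digit; then one or more of any character except [b6o] (captured).
`re.match` only tries the pattern at the start of the string.
The match spans [0:30] → '4nqp%=63378cd-c_7Wqp=7730uzxx-'.
Captured: group 1 = '%=', group 2 = 'cd-c_7Wqp=7730uzxx-'.

('%=', 'cd-c_7Wqp=7730uzxx-')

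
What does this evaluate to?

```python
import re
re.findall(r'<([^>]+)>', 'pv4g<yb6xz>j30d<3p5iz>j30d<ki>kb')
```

Walking the string: at [4:11] match '<yb6xz>', group 1 = 'yb6xz'; at [15:22] match '<3p5iz>', group 1 = '3p5iz'; at [26:30] match '<ki>', group 1 = 'ki'.
One capturing group, so `findall` returns just the captured substring from each match — 3 in all.

['yb6xz', '3p5iz', 'ki']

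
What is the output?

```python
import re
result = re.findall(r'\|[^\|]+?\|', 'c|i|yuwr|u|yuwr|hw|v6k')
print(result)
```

Walking the string: at [1:4] → '|i|'; at [8:11] → '|u|'; at [15:19] → '|hw|'.
Since nothing is captured, `findall` lists the 3 matched substrings directly.

['|i|', '|u|', '|hw|']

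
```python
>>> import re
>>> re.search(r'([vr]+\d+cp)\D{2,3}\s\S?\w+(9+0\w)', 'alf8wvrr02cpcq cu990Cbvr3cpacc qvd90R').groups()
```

The match spans [5:21] → 'vrr02cpcq cu990C'.
Captured: group 1 = 'vrr02cp', group 2 = '90C'.

('vrr02cp', '90C')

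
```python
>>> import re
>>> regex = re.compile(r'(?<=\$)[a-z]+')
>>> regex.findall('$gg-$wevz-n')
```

['gg', 'wevz']

The positive lookaround only admits positions where the adjacent text matches; those characters stay outside the span.
`findall` yields the raw match text (2 of them) because the pattern has no groups.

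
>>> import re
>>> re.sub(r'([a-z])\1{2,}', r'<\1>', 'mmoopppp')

'mmoo<p>'

After group 1 captures some text, `\1` only succeeds where that same text appears again.
Each match is replaced using the text its own group 1 captured.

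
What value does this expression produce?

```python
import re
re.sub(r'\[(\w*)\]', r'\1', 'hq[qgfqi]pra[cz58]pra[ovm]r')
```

Matches: at [2:9] → '[qgfqi]'; at [12:18] → '[cz58]'; at [21:26] → '[ovm]'.
The replacement refers to a captured group, so each match is rewritten using its own captured text.

'hqqgfqipracz58praovmr'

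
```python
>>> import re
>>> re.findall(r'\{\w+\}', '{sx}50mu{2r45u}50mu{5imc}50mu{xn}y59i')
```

`findall` yields the raw match text (4 of them) because the pattern has no groups.

['{sx}', '{2r45u}', '{5imc}', '{xn}']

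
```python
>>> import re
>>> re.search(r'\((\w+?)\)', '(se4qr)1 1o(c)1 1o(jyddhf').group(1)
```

'se4qr'

The match spans [0:7] → '(se4qr)'.
Captured: group 1 = 'se4qr'.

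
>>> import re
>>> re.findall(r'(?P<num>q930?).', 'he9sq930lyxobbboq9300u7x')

Pattern: the literal 'q93', then optionally the literal '0' (captured as 'num'); then any character.
Walking the string: at [4:9] match 'q930l', group 1 = 'q930'; at [16:21] match 'q9300', group 1 = 'q930'.
`findall` collects group 1 from each match (2 total).

['q930', 'q930']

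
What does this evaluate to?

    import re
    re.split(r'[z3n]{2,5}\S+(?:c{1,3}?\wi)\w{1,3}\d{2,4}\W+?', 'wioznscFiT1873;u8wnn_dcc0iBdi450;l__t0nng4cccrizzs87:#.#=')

['wio', '#.#=']

Each match becomes a cut point; 2 segments remain.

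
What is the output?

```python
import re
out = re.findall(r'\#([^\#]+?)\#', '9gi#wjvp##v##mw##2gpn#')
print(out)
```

Matches: at [3:9] match '#wjvp#', group 1 = 'wjvp'; at [9:12] match '#v#', group 1 = 'v'; at [12:16] match '#mw#', group 1 = 'mw'; at [16:22] match '#2gpn#', group 1 = '2gpn'.
With a single group, `findall` returns only what that group captured — 4 items.

['wjvp', 'v', 'mw', '2gpn']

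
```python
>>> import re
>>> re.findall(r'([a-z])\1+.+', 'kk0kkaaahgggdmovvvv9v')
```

['k']

`\1` has to match the exact text group 1 already captured.
Scanning left to right: at [0:21] match 'kk0kkaaahgggdmovvvv9v', group 1 = 'k'.
Because there's exactly one group, `findall` drops the full match and keeps group 1 from the one hit.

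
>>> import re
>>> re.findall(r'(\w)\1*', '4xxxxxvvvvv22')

['4', 'x', 'v', '2']

A backreference is literal: `\1` must see the identical characters the first group matched.
Walking the string: at [0:1] match '4', group 1 = '4'; at [1:6] match 'xxxxx', group 1 = 'x'; at [6:11] match 'vvvvv', group 1 = 'v'; at [11:13] match '22', group 1 = '2'.
One capturing group, so `findall` returns just the captured substring from each match — 4 in all.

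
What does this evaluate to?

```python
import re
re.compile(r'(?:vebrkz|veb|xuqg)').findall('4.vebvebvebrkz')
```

Alternation tries branches left to right and keeps the first one that lets the overall match succeed at that position.
Scanning left to right: at [2:5] → 'veb'; at [5:8] → 'veb'; at [8:14] → 'vebrkz'.
`findall` yields the raw match text (3 of them) because the pattern has no groups.

['veb', 'veb', 'vebrkz']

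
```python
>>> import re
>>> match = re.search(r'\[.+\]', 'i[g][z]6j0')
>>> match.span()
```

The match spans [1:7] → '[g][z]'.

(1, 7)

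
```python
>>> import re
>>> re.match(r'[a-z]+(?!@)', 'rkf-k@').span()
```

`re.match` won't scan ahead — the pattern has to work from the very first character.
The match spans [0:3] → 'rkf'.

(0, 3)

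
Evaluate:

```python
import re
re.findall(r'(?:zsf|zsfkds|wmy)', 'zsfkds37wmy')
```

['zsf', 'wmy']

The regex engine tests alternatives in the order written; an earlier branch that matches wins even if a later one would match more.
Scanning left to right: at [0:3] → 'zsf'; at [8:11] → 'wmy'.
No capturing groups, so `findall` returns the 2 full match strings.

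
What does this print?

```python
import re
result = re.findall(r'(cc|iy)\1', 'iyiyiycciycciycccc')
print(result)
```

['iy', 'cc']

A backreference is literal: `\1` must see the identical characters the first group matched.
`findall` collects group 1 from each match (2 total).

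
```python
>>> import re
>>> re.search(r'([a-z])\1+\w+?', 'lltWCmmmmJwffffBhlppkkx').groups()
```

('l',)

The match spans [0:3] → 'llt'.
Captured: group 1 = 'l'.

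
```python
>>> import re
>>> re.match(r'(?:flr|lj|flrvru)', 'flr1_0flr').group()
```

'flr'

With `match`, the pattern is implicitly anchored at the beginning.
The match spans [0:3] → 'flr'.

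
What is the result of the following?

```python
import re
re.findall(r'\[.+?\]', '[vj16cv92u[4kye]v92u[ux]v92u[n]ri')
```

A `+?`/`*?`/`{m,n}?` starts at its minimum and grows only as far as needed for what follows to match.
Walking the string: at [0:16] → '[vj16cv92u[4kye]'; at [20:24] → '[ux]'; at [28:31] → '[n]'.
With no groups in the pattern, `findall` gives back each whole match — 3 here.

['[vj16cv92u[4kye]', '[ux]', '[n]']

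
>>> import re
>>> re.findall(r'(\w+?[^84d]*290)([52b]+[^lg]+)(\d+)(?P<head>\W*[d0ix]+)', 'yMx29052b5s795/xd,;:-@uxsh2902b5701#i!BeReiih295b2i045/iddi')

Pattern: one or more of a word character (lazy), then zero or more of any character except [84d], then the literal '290' (captured); then one or more of one of [52b], then one or more of any character except [lg] (captured); then one or more of a digit (captured); then zero or more of a non-word character, then one or more of one of [d0ix] (captured as 'head').
Scanning left to right: at [0:59] match 'yMx29052b5s795/xd,;:-@uxsh2902b5701#i!BeReiih295b2i045/iddi', groups = ('yMx290', '52b5s795/xd,;:-@uxsh2902b5701#i!BeReiih295b2i04', '5', '/iddi').
Multiple groups make `findall` return tuples — one 4-tuple for the one match.

[('yMx290', '52b5s795/xd,;:-@uxsh2902b5701#i!BeReiih295b2i04', '5', '/iddi')]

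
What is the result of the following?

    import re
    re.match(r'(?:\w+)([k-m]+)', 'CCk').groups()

('k',)

Pattern: one or more of a word character (non-capturing group); then one or more of a character in [k-m] (captured).
`re.match` won't scan ahead — the pattern has to work from the very first character.
The match spans [0:3] → 'CCk'.
Captured: group 1 = 'k'.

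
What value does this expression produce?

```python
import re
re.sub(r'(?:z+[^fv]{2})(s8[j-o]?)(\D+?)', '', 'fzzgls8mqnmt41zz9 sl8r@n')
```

This matches one or more of a literal 'z', then exactly 2 of any character except [fv] (non-capturing group); then the literal 's8', then optionally a character in [j-o] (captured); then one or more of a non-digit (lazy) (captured).
Because the quantifier is non-greedy, it stops expanding at the earliest point where the rest of the pattern can succeed.
Matches: at [1:9] → 'zzgls8mq'.
Every occurrence is swapped for ''.

'fnmt41zz9 sl8r@n'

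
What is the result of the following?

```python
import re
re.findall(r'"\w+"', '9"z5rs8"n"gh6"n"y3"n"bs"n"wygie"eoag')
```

['"z5rs8"', '"gh6"', '"y3"', '"bs"', '"wygie"']

With no groups in the pattern, `findall` gives back each whole match — 5 here.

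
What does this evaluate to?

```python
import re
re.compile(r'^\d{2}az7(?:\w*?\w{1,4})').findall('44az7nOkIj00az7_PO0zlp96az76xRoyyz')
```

This matches anchored at the start of the string; then exactly 2 of a digit, then the literal 'az7'; then zero or more of a word character (lazy), then 1 to 4 of a word character (non-capturing group).
With the lazy modifier that quantifier settles for the fewest repetitions that let the rest of the pattern succeed (the atoms after it are unaffected and can still be greedy).
Matches: at [0:9] → '44az7nOkI'.
`findall` yields the raw match text (1 of them) because the pattern has no groups.

['44az7nOkI']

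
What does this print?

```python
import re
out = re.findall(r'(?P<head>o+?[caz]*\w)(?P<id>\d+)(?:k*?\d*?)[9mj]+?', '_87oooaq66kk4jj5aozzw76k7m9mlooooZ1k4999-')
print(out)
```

[('oooaq', '66'), ('ozzw', '76'), ('ooooZ', '1')]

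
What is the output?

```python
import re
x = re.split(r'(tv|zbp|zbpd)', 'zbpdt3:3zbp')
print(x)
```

['', 'zbp', 'dt3:3', 'zbp', '']

`|` is ordered: at each position the engine commits to the first alternative that works.
Matches to split on: at [0:3] → 'zbp'; at [8:11] → 'zbp'.
The group in the pattern means `split` returns the separators' captures alongside the pieces.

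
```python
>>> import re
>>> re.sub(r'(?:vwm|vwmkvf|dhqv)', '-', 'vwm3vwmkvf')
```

'-3-kvf'

Branches in `(...|...)` are attempted left-to-right; the first branch that allows the whole pattern to succeed is taken.
Matches: at [0:3] → 'vwm'; at [4:7] → 'vwm'.
`sub` substitutes '-' at each match site.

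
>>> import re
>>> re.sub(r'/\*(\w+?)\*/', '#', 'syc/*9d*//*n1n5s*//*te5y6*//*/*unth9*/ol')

Each match is replaced by '#'.

'syc###/*#ol'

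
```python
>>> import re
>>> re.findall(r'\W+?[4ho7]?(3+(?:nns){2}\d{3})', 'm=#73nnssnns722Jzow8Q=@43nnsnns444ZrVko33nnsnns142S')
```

['3nnsnns444']

The pattern matches one or more of a non-word character (lazy), then optionally one of [4ho7]; then one or more of a literal '3', then the literal 'nns' repeated 2 times, then exactly 3 of a digit (captured).
Walking the string: at [21:34] match '=@43nnsnns444', group 1 = '3nnsnns444'.
One capturing group, so `findall` returns just the captured substring from the one match — 1 in all.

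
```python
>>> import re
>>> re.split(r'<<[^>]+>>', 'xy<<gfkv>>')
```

Matches to split on: at [2:10] → '<<gfkv>>'.
`split` removes every match and returns the 2 fragments in between.

['xy', '']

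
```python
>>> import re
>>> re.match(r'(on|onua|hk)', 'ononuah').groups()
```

('on',)

`re.match` won't scan ahead — the pattern has to work from the very first character.
The match spans [0:2] → 'on'.
Captured: group 1 = 'on'.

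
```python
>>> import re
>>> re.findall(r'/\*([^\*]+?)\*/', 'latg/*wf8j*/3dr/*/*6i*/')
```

One capturing group, so `findall` returns just the captured substring from each match — 2 in all.

['wf8j', '6i']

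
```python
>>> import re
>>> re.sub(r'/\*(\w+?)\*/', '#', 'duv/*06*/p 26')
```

Matches: at [3:9] → '/*06*/'.
Each match is replaced by '#'.

'duv#p 26'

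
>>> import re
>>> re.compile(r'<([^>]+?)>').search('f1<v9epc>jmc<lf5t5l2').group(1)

Unlike `match`, `search` isn't anchored — it looks for the pattern anywhere in the string.
The match spans [2:9] → '<v9epc>'.
Captured: group 1 = 'v9epc'.

'v9epc'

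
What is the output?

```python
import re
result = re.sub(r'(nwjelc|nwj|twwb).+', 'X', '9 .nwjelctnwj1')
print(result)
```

`sub` substitutes 'X' at each match site.

9 .X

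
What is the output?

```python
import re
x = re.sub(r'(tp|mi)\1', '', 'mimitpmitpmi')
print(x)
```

`\1` has to match the exact text group 1 already captured.
Each match is replaced by ''.

tpmitpmi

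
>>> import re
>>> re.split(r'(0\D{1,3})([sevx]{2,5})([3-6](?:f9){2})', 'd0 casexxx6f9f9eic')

['d', '0 ca', 'sexxx', '6f9f9', 'eic']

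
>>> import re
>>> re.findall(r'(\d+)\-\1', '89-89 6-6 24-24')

['89', '6', '24']

After group 1 captures some text, `\1` only succeeds where that same text appears again.
Scanning left to right: at [0:5] match '89-89', group 1 = '89'; at [6:9] match '6-6', group 1 = '6'; at [10:15] match '24-24', group 1 = '24'.
`findall` collects group 1 from each match (3 total).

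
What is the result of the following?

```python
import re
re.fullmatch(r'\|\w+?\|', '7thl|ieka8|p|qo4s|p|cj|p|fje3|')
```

`re.fullmatch` requires the pattern to consume the entire string.
Here there's no way to consume every character, so the call returns None.

None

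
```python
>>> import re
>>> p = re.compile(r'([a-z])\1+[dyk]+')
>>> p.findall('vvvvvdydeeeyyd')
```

The backreference `\1` re-matches whatever the first group consumed, character for character.
Scanning left to right: at [0:8] match 'vvvvvdyd', group 1 = 'v'; at [8:14] match 'eeeyyd', group 1 = 'e'.
With a single group, `findall` returns only what that group captured — 2 items.

['v', 'e']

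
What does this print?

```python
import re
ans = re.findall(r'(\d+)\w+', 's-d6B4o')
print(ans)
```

This matches one or more of a digit (captured); then one or more of a word character.
Walking the string: at [3:7] match '6B4o', group 1 = '6'.
One capturing group, so `findall` returns just the captured substring from the one match — 1 in all.

['6']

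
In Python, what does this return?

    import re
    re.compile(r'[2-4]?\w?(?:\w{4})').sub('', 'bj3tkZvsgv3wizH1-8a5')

'-8a5'

This matches optionally a character in [2-4], then optionally a word character; then exactly 4 of a word character (non-capturing group).
Matches: at [0:5] → 'bj3tk'; at [5:10] → 'Zvsgv'; at [10:16] → '3wizH1'.
`sub` substitutes '' at each match site.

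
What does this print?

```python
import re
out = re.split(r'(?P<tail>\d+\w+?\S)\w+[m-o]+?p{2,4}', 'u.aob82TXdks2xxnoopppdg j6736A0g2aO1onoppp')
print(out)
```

The `?` after the quantifier makes it lazy — it takes as little as possible before letting the rest of the pattern try.
`re.split` interleaves the captured-group text with the surrounding fragments.

['u.aob', '82TX', 'dg j', '6736A0', '']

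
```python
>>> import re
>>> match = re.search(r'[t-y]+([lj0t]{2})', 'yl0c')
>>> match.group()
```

'yl0'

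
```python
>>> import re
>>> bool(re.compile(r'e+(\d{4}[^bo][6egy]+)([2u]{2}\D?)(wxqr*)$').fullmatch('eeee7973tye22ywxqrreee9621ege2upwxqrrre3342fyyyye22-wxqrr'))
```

False

Pattern: one or more of a literal 'e'; then exactly 4 of a digit, then any character except [bo], then one or more of one of [6egy] (captured); then exactly 2 of one of [2u], then optionally a non-digit (captured); then the literal 'wxq', then zero or more of a literal 'r' (captured); then anchored at the end.
`re.fullmatch` is like wrapping the pattern in `^…$` (in single-line mode).
Here the pattern can't cover the whole string, so the call returns None, and `bool(None)` is False.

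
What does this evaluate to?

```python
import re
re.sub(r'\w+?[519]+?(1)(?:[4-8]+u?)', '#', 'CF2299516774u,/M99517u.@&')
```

'#,/#.@&'

The pattern matches one or more of a word character (lazy), then one or more of one of [519] (lazy); then a literal '1' (captured); then one or more of a character in [4-8], then optionally the literal 'u' (non-capturing group).
Matches: at [0:13] → 'CF2299516774u'; at [15:22] → 'M99517u'.
`sub` substitutes '#' at each match site.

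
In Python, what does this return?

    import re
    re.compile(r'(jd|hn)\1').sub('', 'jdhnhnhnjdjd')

'jdhn'

After group 1 captures some text, `\1` only succeeds where that same text appears again.
Matches: at [2:6] → 'hnhn'; at [8:12] → 'jdjd'.
Each match is replaced by ''.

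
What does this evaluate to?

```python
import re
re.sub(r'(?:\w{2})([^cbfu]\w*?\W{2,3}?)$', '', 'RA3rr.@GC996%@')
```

The pattern matches exactly 2 of a word character (non-capturing group); then any character except [cbfu], then zero or more of a word character (lazy), then 2 to 3 of a non-word character (lazy) (captured); then anchored at the end.
Each match is replaced by ''.

'RA3rr.@'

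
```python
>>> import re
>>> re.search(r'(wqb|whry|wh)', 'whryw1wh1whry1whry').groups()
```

('whry',)

Alternation isn't longest-match — the leftmost alternative that fits at this position is chosen.
`re.search` scans for the first position where the pattern succeeds.
The match spans [0:4] → 'whry'.
Captured: group 1 = 'whry'.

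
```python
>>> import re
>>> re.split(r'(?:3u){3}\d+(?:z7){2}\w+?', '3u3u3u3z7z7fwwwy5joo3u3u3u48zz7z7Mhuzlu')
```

['', 'wwwy5joo3u3u3u48zz7z7Mhuzlu']

Pattern: the literal '3u' repeated 3 times, then one or more of a digit, then the literal 'z7' repeated 2 times; then one or more of a word character (lazy).
A non-greedy quantifier consumes as few characters as it can — just enough that the remainder of the pattern still matches from where it stops; whatever follows it matches normally.
Matches to split on: at [0:12] → '3u3u3u3z7z7f'.
`split` removes every match and returns the 2 fragments in between.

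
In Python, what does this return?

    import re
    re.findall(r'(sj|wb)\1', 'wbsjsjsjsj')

['sj', 'sj']

`\1` has to match the exact text group 1 already captured.
With a single group, `findall` returns only what that group captured — 2 items.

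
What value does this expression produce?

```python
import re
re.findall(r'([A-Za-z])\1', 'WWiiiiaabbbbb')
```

`\1` has to match the exact text group 1 already captured.
`findall` collects group 1 from each match (6 total).

['W', 'i', 'i', 'a', 'b', 'b']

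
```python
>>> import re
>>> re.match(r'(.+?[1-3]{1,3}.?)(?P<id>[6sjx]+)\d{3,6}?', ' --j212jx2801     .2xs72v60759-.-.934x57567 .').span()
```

(0, 12)

`re.match` won't scan ahead — the pattern has to work from the very first character.
The match spans [0:12] → ' --j212jx280'.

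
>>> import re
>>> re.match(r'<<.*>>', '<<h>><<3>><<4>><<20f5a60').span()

`match` is anchored at position 0; if the pattern doesn't fit there, it returns None.
The match spans [0:15] → '<<h>><<3>><<4>>'.

(0, 15)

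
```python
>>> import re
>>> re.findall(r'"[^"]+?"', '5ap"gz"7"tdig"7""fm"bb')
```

['"gz"', '"tdig"', '"fm"']

With no groups in the pattern, `findall` gives back each whole match — 3 here.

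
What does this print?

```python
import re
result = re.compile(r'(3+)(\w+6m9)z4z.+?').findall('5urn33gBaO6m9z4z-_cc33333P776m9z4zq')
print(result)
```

[('33', 'gBaO6m9'), ('33333', 'P776m9')]

Multiple groups make `findall` return tuples — one 2-tuple for each match.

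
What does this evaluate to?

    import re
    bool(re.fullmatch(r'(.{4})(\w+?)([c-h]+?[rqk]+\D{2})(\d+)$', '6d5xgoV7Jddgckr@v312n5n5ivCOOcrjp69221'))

False

`fullmatch` succeeds only if the pattern covers the string from start to end.
Here the pattern can't cover the whole string, so the call returns None, and `bool(None)` is False.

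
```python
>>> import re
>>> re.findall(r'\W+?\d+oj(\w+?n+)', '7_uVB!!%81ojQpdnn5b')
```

['Qpdnn']

The pattern matches one or more of a non-word character (lazy), then one or more of a digit, then the literal 'oj'; then one or more of a word character (lazy), then one or more of the literal 'n' (captured).
Scanning left to right: at [5:17] match '!!%81ojQpdnn', group 1 = 'Qpdnn'.
`findall` collects group 1 from the one match (1 total).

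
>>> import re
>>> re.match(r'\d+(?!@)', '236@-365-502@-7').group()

The negative lookahead/lookbehind blocks any match where the forbidden context is present.
With `match`, the pattern is implicitly anchored at the beginning.
The match spans [0:2] → '23'.

'23'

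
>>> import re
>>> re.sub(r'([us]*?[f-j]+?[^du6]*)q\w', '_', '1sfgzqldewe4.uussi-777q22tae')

Pattern: zero or more of one of [us] (lazy), then one or more of a character in [f-j] (lazy), then zero or more of any character except [du6] (captured); then a literal 'q', then a word character.
Matches: at [1:7] → 'sfgzql'; at [13:24] → 'uussi-777q2'.
Each match is replaced by '_'.

'1_dewe4._2tae'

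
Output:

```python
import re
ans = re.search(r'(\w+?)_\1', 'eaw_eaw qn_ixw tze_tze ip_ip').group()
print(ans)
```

eaw_eaw

`\1` has to match the exact text group 1 already captured.
`search` walks the string left to right and returns the first match it finds.
The match spans [0:7] → 'eaw_eaw'.
Captured: group 1 = 'eaw'.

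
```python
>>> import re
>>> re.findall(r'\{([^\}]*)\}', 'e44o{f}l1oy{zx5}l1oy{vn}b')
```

['f', 'zx5', 'vn']

Walking the string: at [4:7] match '{f}', group 1 = 'f'; at [11:16] match '{zx5}', group 1 = 'zx5'; at [20:24] match '{vn}', group 1 = 'vn'.
With a single group, `findall` returns only what that group captured — 3 items.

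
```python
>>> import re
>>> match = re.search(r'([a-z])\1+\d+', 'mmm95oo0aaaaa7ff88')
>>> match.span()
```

`\1` has to match the exact text group 1 already captured.
The match spans [0:5] → 'mmm95'.

(0, 5)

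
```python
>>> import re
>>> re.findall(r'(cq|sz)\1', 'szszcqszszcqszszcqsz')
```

`\1` has to match the exact text group 1 already captured.
Walking the string: at [0:4] match 'szsz', group 1 = 'sz'; at [6:10] match 'szsz', group 1 = 'sz'; at [12:16] match 'szsz', group 1 = 'sz'.
With a single group, `findall` returns only what that group captured — 3 items.

['sz', 'sz', 'sz']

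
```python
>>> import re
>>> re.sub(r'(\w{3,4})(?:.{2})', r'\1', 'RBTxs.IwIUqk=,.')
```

Each match is replaced using the text its own group 1 captured.

'RBTxIwIU=,.'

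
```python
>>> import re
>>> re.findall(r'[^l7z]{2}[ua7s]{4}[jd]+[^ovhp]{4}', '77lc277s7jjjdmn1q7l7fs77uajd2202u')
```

The pattern matches exactly 2 of any character except [l7z], then exactly 4 of one of [ua7s], then one or more of one of [jd]; then exactly 4 of any character except [ovhp].
Scanning left to right: at [3:17] → 'c277s7jjjdmn1q'; at [20:32] → 'fs77uajd2202'.
`findall` yields the raw match text (2 of them) because the pattern has no groups.

['c277s7jjjdmn1q', 'fs77uajd2202']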